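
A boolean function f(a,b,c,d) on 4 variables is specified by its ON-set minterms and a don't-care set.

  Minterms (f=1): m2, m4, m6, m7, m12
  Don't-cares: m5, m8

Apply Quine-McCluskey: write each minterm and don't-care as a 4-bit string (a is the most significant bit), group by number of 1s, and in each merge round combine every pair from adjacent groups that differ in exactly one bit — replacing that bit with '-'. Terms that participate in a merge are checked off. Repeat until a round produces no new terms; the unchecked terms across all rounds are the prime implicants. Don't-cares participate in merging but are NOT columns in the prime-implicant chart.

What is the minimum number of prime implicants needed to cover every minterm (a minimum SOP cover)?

size-2^0 implicants → 0010(✓)  0100(✓)  0101(✓)  0110(✓)  0111(✓)  1000(✓)  1100(✓)
size-2^1 implicants → -100  0-10  01-0(✓)  01-1(✓)  010-(✓)  011-(✓)  1-00
size-2^2 implicants → 01--
Unchecked terms (primes): -100, 0-10, 01--, 1-00
Minterm coverage:
  m2 ⊆ 0-10 [E]
  m4 ⊆ -100,01--
  m6 ⊆ 0-10,01--
  m7 ⊆ 01-- [E]
  m12 ⊆ -100,1-00
E = {0-10, 01--}
Petrick residual → -100
Cover = bc'd' + a'cd' + a'b  |cover|=3

3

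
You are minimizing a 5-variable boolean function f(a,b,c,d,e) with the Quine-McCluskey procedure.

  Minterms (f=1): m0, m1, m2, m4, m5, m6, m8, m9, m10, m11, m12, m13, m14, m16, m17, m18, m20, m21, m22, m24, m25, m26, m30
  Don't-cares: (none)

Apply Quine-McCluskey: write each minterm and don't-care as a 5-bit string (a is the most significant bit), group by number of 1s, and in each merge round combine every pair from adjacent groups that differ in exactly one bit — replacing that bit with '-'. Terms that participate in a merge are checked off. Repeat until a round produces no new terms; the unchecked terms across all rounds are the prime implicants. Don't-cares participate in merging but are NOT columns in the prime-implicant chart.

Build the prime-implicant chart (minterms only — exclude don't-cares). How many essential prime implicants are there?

[col 0] 00000*, 00001*, 00010*, 00100*, 00101*, 00110*, 01000*, 01001*, 01010*, 01011*, 01100*, 01101*, 01110*, 10000*, 10001*, 10010*, 10100*, 10101*, 10110*, 11000*, 11001*, 11010*, 11110*
[col 1] -0000*, -0001*, -0010*, -0100*, -0101*, -0110*, -1000*, -1001*, -1010*, -1110*, 0-000*, 0-001*, 0-010*, 0-100*, 0-101*, 0-110*, 00-00*, 00-01*, 00-10*, 000-0*, 0000-*, 001-0*, 0010-*, 01-00*, 01-01*, 01-10*, 010-0*, 010-1*, 0100-*, 0101-*, 011-0*, 0110-*, 1-000*, 1-001*, 1-010*, 1-110*, 10-00*, 10-01*, 10-10*, 100-0*, 1000-*, 101-0*, 1010-*, 11-10*, 110-0*, 1100-*
[col 2] --000*, --001*, --010*, --110*, -0-00*, -0-01*, -0-10*, -00-0*, -000-*, -01-0*, -010-*, -1-10*, -10-0*, -100-*, 0--00*, 0--01*, 0--10*, 0-0-0*, 0-00-*, 0-1-0*, 0-10-*, 00--0*, 00-0-*, 01--0*, 01-0-*, 010--, 1--10*, 1-0-0*, 1-00-*, 10--0*, 10-0-*
[col 3] ---10, --0-0, --00-, -0--0, -0-0-, 0---0, 0--0-
Prime implicants: ---10, --0-0, --00-, -0--0, -0-0-, 0---0, 0--0-, 010--
PI chart (minterm → PIs covering it):
  0 | --0-0,--00-,-0--0,-0-0-,0---0,0--0-
  1 | --00-,-0-0-,0--0-
  2 | ---10,--0-0,-0--0,0---0
  4 | -0--0,-0-0-,0---0,0--0-
  5 | -0-0-,0--0-
  6 | ---10,-0--0,0---0
  8 | --0-0,--00-,0---0,0--0-,010--
  9 | --00-,0--0-,010--
  10 | ---10,--0-0,0---0,010--
  11 | 010--  (sole → essential)
  12 | 0---0,0--0-
  13 | 0--0-  (sole → essential)
  14 | ---10,0---0
  16 | --0-0,--00-,-0--0,-0-0-
  17 | --00-,-0-0-
  18 | ---10,--0-0,-0--0
  20 | -0--0,-0-0-
  21 | -0-0-  (sole → essential)
  22 | ---10,-0--0
  24 | --0-0,--00-
  25 | --00-  (sole → essential)
  26 | ---10,--0-0
  30 | ---10  (sole → essential)
Essential prime implicants: ---10, --00-, -0-0-, 0--0-, 010--

5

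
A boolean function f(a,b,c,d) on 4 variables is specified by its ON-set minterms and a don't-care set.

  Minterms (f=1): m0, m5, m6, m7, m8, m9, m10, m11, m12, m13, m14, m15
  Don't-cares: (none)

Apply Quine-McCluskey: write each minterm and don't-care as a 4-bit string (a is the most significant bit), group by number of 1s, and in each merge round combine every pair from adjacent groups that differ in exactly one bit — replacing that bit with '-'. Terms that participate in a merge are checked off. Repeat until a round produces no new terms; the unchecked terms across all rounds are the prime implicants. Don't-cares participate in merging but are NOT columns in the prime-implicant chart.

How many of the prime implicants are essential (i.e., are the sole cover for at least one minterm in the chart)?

size-2^0 implicants → 0000(✓)  0101(✓)  0110(✓)  0111(✓)  1000(✓)  1001(✓)  1010(✓)  1011(✓)  1100(✓)  1101(✓)  1110(✓)  1111(✓)
size-2^1 implicants → -000  -101(✓)  -110(✓)  -111(✓)  01-1(✓)  011-(✓)  1-00(✓)  1-01(✓)  1-10(✓)  1-11(✓)  10-0(✓)  10-1(✓)  100-(✓)  101-(✓)  11-0(✓)  11-1(✓)  110-(✓)  111-(✓)
size-2^2 implicants → -1-1  -11-  1--0(✓)  1--1(✓)  1-0-(✓)  1-1-(✓)  10--(✓)  11--(✓)
size-2^3 implicants → 1---
Unchecked terms (primes): -000, -1-1, -11-, 1---
Minterm coverage:
  m0 ⊆ -000 [E]
  m5 ⊆ -1-1 [E]
  m6 ⊆ -11- [E]
  m7 ⊆ -1-1,-11-
  m8 ⊆ -000,1---
  m9 ⊆ 1--- [E]
  m10 ⊆ 1--- [E]
  m11 ⊆ 1--- [E]
  m12 ⊆ 1--- [E]
  m13 ⊆ -1-1,1---
  m14 ⊆ -11-,1---
  m15 ⊆ -1-1,-11-,1---
E = {-000, -1-1, -11-, 1---}

4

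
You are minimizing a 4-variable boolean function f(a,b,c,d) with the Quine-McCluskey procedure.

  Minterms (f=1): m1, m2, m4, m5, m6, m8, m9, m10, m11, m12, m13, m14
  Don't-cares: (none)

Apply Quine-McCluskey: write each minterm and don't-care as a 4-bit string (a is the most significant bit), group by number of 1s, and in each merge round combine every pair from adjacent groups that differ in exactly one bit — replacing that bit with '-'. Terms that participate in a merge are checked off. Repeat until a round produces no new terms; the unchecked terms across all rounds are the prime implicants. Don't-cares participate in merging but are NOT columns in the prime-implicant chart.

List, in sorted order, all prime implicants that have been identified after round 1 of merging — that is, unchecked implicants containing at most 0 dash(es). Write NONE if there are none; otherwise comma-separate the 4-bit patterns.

NONE

Round 0: 0001✓ 0010✓ 0100✓ 0101✓ 0110✓ 1000✓ 1001✓ 1010✓ 1011✓ 1100✓ 1101✓ 1110✓
Round 1: -001✓ -010✓ -100✓ -101✓ -110✓ 0-01✓ 0-10✓ 01-0✓ 010-✓ 1-00✓ 1-01✓ 1-10✓ 10-0✓ 10-1✓ 100-✓ 101-✓ 11-0✓ 110-✓
Round 2: --01 --10 -1-0 -10- 1--0 1-0- 10--
PIs = {--01, --10, -1-0, -10-, 1--0, 1-0-, 10--}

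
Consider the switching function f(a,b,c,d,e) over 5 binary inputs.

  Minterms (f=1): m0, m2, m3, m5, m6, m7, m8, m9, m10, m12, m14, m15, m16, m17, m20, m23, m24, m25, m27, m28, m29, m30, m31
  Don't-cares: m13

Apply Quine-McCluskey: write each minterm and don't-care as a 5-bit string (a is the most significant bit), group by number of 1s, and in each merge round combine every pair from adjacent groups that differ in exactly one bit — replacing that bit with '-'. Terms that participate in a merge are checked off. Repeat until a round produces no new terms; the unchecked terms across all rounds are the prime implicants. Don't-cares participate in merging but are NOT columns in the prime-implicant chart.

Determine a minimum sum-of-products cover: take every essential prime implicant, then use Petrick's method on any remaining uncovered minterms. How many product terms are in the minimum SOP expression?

9

size-2^0 implicants → 00000(✓)  00010(✓)  00011(✓)  00101(✓)  00110(✓)  00111(✓)  01000(✓)  01001(✓)  01010(✓)  01100(✓)  01101(✓)  01110(✓)  01111(✓)  10000(✓)  10001(✓)  10100(✓)  10111(✓)  11000(✓)  11001(✓)  11011(✓)  11100(✓)  11101(✓)  11110(✓)  11111(✓)
size-2^1 implicants → -0000(✓)  -0111(✓)  -1000(✓)  -1001(✓)  -1100(✓)  -1101(✓)  -1110(✓)  -1111(✓)  0-000(✓)  0-010(✓)  0-101(✓)  0-110(✓)  0-111(✓)  00-10(✓)  00-11(✓)  000-0(✓)  0001-(✓)  001-1(✓)  0011-(✓)  01-00(✓)  01-01(✓)  01-10(✓)  010-0(✓)  0100-(✓)  011-0(✓)  011-1(✓)  0110-(✓)  0111-(✓)  1-000(✓)  1-001(✓)  1-100(✓)  1-111(✓)  10-00(✓)  1000-(✓)  11-00(✓)  11-01(✓)  11-11(✓)  110-1(✓)  1100-(✓)  111-0(✓)  111-1(✓)  1110-(✓)  1111-(✓)
size-2^2 implicants → --000  --111  -1-00(✓)  -1-01(✓)  -100-(✓)  -11-0(✓)  -11-1(✓)  -110-(✓)  -111-(✓)  0--10  0-0-0  0-1-1  0-11-  00-1-  01--0  01-0-(✓)  011--(✓)  1--00  1-00-  11--1  11-0-(✓)  111--(✓)
size-2^3 implicants → -1-0-  -11--
Unchecked terms (primes): --000, --111, -1-0-, -11--, 0--10, 0-0-0, 0-1-1, 0-11-, 00-1-, 01--0, 1--00, 1-00-, 11--1
Minterm coverage:
  m0 ⊆ --000,0-0-0
  m2 ⊆ 0--10,0-0-0,00-1-
  m3 ⊆ 00-1- [E]
  m5 ⊆ 0-1-1 [E]
  m6 ⊆ 0--10,0-11-,00-1-
  m7 ⊆ --111,0-1-1,0-11-,00-1-
  m8 ⊆ --000,-1-0-,0-0-0,01--0
  m9 ⊆ -1-0- [E]
  m10 ⊆ 0--10,0-0-0,01--0
  m12 ⊆ -1-0-,-11--,01--0
  m14 ⊆ -11--,0--10,0-11-,01--0
  m15 ⊆ --111,-11--,0-1-1,0-11-
  m16 ⊆ --000,1--00,1-00-
  m17 ⊆ 1-00- [E]
  m20 ⊆ 1--00 [E]
  m23 ⊆ --111 [E]
  m24 ⊆ --000,-1-0-,1--00,1-00-
  m25 ⊆ -1-0-,1-00-,11--1
  m27 ⊆ 11--1 [E]
  m28 ⊆ -1-0-,-11--,1--00
  m29 ⊆ -1-0-,-11--,11--1
  m30 ⊆ -11-- [E]
  m31 ⊆ --111,-11--,11--1
E = {--111, -1-0-, -11--, 0-1-1, 00-1-, 1--00, 1-00-, 11--1}
Petrick residual → 0-0-0
Cover = cde + bd' + bc + a'c'e' + a'ce + a'b'd + ad'e' + ac'd' + abe  |cover|=9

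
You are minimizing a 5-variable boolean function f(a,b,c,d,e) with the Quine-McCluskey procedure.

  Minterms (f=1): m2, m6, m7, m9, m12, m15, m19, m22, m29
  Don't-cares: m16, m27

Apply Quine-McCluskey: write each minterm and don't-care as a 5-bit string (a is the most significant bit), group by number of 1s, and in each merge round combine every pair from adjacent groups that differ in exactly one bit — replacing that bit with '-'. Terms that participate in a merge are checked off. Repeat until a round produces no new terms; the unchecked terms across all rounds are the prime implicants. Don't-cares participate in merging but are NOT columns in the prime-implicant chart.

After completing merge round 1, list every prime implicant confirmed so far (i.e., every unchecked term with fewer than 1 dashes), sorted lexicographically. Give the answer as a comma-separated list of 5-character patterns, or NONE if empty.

Round 0: 00010✓ 00110✓ 00111✓ 01001 01100 01111✓ 10000 10011✓ 10110✓ 11011✓ 11101
Round 1: -0110 0-111 00-10 0011- 1-011
PIs = {-0110, 0-111, 00-10, 0011-, 01001, 01100, 1-011, 10000, 11101}

01001, 01100, 10000, 11101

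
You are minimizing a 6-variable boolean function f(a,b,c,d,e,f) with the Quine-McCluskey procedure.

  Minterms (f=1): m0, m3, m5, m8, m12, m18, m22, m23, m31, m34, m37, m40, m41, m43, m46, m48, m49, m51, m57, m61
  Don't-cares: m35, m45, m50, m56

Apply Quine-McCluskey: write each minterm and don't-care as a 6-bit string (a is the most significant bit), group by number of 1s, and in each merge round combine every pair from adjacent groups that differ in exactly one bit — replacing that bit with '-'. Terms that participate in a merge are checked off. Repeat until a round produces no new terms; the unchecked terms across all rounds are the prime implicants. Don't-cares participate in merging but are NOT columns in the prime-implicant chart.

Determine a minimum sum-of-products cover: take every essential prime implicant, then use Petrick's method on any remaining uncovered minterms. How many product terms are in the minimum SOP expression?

size-2^0 implicants → 000000(✓)  000011(✓)  000101(✓)  001000(✓)  001100(✓)  010010(✓)  010110(✓)  010111(✓)  011111(✓)  100010(✓)  100011(✓)  100101(✓)  101000(✓)  101001(✓)  101011(✓)  101101(✓)  101110  110000(✓)  110001(✓)  110010(✓)  110011(✓)  111000(✓)  111001(✓)  111101(✓)
size-2^1 implicants → -00011  -00101  -01000  -10010  00-000  001-00  01-111  010-10  01011-  1-0010(✓)  1-0011(✓)  1-1000(✓)  1-1001(✓)  1-1101(✓)  10-011  10-101  10001-(✓)  101-01(✓)  1010-1  10100-(✓)  11-000(✓)  11-001(✓)  1100-0(✓)  1100-1(✓)  11000-(✓)  11001-(✓)  111-01(✓)  11100-(✓)
size-2^2 implicants → 1-001-  1-1-01  1-100-  11-00-  1100--
Unchecked terms (primes): -00011, -00101, -01000, -10010, 00-000, 001-00, 01-111, 010-10, 01011-, 1-001-, 1-1-01, 1-100-, 10-011, 10-101, 1010-1, 101110, 11-00-, 1100--
Minterm coverage:
  m0 ⊆ 00-000 [E]
  m3 ⊆ -00011 [E]
  m5 ⊆ -00101 [E]
  m8 ⊆ -01000,00-000,001-00
  m12 ⊆ 001-00 [E]
  m18 ⊆ -10010,010-10
  m22 ⊆ 010-10,01011-
  m23 ⊆ 01-111,01011-
  m31 ⊆ 01-111 [E]
  m34 ⊆ 1-001- [E]
  m37 ⊆ -00101,10-101
  m40 ⊆ -01000,1-100-
  m41 ⊆ 1-1-01,1-100-,1010-1
  m43 ⊆ 10-011,1010-1
  m46 ⊆ 101110 [E]
  m48 ⊆ 11-00-,1100--
  m49 ⊆ 11-00-,1100--
  m51 ⊆ 1-001-,1100--
  m57 ⊆ 1-1-01,1-100-,11-00-
  m61 ⊆ 1-1-01 [E]
E = {-00011, -00101, 00-000, 001-00, 01-111, 1-001-, 1-1-01, 101110}
Petrick residual → -01000, 010-10, 10-011, 11-00-
Cover = b'c'd'ef + b'c'de'f + b'cd'e'f' + a'b'd'e'f' + a'b'ce'f' + a'bdef + a'bc'ef' + ac'd'e + ace'f + ab'd'ef + ab'cdef' + abd'e'  |cover|=12

12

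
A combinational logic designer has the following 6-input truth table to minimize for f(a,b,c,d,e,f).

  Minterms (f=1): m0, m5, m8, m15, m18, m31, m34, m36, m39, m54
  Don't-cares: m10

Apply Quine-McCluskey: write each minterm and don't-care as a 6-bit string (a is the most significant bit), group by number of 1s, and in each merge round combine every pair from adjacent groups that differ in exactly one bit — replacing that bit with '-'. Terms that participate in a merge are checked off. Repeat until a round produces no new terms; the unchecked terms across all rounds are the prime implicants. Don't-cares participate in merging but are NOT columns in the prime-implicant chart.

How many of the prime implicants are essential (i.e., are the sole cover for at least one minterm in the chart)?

8

size-2^0 implicants → 000000(✓)  000101  001000(✓)  001010(✓)  001111(✓)  010010  011111(✓)  100010  100100  100111  110110
size-2^1 implicants → 0-1111  00-000  0010-0
Unchecked terms (primes): 0-1111, 00-000, 000101, 0010-0, 010010, 100010, 100100, 100111, 110110
Minterm coverage:
  m0 ⊆ 00-000 [E]
  m5 ⊆ 000101 [E]
  m8 ⊆ 00-000,0010-0
  m15 ⊆ 0-1111 [E]
  m18 ⊆ 010010 [E]
  m31 ⊆ 0-1111 [E]
  m34 ⊆ 100010 [E]
  m36 ⊆ 100100 [E]
  m39 ⊆ 100111 [E]
  m54 ⊆ 110110 [E]
E = {0-1111, 00-000, 000101, 010010, 100010, 100100, 100111, 110110}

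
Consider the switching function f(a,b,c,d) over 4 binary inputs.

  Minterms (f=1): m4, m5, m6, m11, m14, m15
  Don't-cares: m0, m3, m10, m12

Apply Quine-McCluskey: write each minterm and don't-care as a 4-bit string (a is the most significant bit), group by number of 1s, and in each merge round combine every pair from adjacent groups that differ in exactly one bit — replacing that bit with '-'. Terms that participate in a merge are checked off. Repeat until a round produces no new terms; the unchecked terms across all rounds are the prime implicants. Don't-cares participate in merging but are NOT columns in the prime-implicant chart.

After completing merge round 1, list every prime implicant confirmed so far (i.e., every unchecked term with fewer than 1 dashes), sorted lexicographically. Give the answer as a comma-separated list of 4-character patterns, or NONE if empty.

NONE

size-2^0 implicants → 0000(✓)  0011(✓)  0100(✓)  0101(✓)  0110(✓)  1010(✓)  1011(✓)  1100(✓)  1110(✓)  1111(✓)
size-2^1 implicants → -011  -100(✓)  -110(✓)  0-00  01-0(✓)  010-  1-10(✓)  1-11(✓)  101-(✓)  11-0(✓)  111-(✓)
size-2^2 implicants → -1-0  1-1-
Unchecked terms (primes): -011, -1-0, 0-00, 010-, 1-1-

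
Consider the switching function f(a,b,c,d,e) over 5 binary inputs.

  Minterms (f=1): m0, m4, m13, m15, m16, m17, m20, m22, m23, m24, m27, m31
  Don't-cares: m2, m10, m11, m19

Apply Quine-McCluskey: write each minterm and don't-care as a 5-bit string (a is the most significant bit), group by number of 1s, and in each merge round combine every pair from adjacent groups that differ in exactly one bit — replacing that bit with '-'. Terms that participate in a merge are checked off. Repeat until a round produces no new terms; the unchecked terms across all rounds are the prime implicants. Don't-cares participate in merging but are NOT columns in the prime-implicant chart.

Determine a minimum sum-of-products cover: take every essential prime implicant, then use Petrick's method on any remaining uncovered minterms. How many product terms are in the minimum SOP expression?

Round 0: 00000✓ 00010✓ 00100✓ 01010✓ 01011✓ 01101✓ 01111✓ 10000✓ 10001✓ 10011✓ 10100✓ 10110✓ 10111✓ 11000✓ 11011✓ 11111✓
Round 1: -0000✓ -0100✓ -1011✓ -1111✓ 0-010 00-00✓ 000-0 01-11✓ 0101- 011-1 1-000 1-011✓ 1-111✓ 10-00✓ 10-11✓ 100-1 1000- 101-0 1011- 11-11✓
Round 2: -0-00 -1-11 1--11
PIs = {-0-00, -1-11, 0-010, 000-0, 0101-, 011-1, 1--11, 1-000, 100-1, 1000-, 101-0, 1011-}
Coverage chart:
  m0: -0-00,000-0
  m4: -0-00 ←essential
  m13: 011-1 ←essential
  m15: -1-11,011-1
  m16: -0-00,1-000,1000-
  m17: 100-1,1000-
  m20: -0-00,101-0
  m22: 101-0,1011-
  m23: 1--11,1011-
  m24: 1-000 ←essential
  m27: -1-11,1--11
  m31: -1-11,1--11
Essential: -0-00, 011-1, 1-000
Petrick residual → -1-11, 100-1, 1011-
Min cover (6 terms): b'd'e' + bde + a'bce + ac'd'e' + ab'c'e + ab'cd

6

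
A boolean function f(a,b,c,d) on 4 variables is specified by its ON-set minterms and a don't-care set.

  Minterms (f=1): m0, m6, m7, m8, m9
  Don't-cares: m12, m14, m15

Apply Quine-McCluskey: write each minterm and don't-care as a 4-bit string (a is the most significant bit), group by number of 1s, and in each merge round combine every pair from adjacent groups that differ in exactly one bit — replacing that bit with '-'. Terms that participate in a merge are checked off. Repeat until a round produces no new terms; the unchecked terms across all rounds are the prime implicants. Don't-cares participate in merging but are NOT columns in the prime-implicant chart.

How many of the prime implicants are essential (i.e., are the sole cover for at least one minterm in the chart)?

3

size-2^0 implicants → 0000(✓)  0110(✓)  0111(✓)  1000(✓)  1001(✓)  1100(✓)  1110(✓)  1111(✓)
size-2^1 implicants → -000  -110(✓)  -111(✓)  011-(✓)  1-00  100-  11-0  111-(✓)
size-2^2 implicants → -11-
Unchecked terms (primes): -000, -11-, 1-00, 100-, 11-0
Minterm coverage:
  m0 ⊆ -000 [E]
  m6 ⊆ -11- [E]
  m7 ⊆ -11- [E]
  m8 ⊆ -000,1-00,100-
  m9 ⊆ 100- [E]
E = {-000, -11-, 100-}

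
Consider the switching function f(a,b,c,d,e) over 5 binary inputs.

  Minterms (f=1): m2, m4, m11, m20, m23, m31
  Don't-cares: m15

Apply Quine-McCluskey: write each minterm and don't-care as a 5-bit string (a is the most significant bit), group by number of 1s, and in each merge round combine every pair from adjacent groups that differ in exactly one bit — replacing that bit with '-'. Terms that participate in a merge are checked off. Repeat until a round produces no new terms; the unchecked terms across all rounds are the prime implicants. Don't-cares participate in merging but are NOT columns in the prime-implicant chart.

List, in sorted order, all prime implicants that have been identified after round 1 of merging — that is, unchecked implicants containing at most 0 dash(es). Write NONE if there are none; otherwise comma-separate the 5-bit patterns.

00010

[col 0] 00010, 00100*, 01011*, 01111*, 10100*, 10111*, 11111*
[col 1] -0100, -1111, 01-11, 1-111
Prime implicants: -0100, -1111, 00010, 01-11, 1-111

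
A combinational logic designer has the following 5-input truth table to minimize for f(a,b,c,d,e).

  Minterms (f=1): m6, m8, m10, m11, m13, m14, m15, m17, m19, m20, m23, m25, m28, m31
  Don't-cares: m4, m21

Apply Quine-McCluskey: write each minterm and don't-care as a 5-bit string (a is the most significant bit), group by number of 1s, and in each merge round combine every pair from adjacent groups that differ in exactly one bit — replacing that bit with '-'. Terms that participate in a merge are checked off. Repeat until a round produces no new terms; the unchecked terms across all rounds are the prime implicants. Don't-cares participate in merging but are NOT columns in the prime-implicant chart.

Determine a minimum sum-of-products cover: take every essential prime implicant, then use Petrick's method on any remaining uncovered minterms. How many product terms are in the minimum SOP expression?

size-2^0 implicants → 00100(✓)  00110(✓)  01000(✓)  01010(✓)  01011(✓)  01101(✓)  01110(✓)  01111(✓)  10001(✓)  10011(✓)  10100(✓)  10101(✓)  10111(✓)  11001(✓)  11100(✓)  11111(✓)
size-2^1 implicants → -0100  -1111  0-110  001-0  01-10(✓)  01-11(✓)  010-0  0101-(✓)  011-1  0111-(✓)  1-001  1-100  1-111  10-01(✓)  10-11(✓)  100-1(✓)  101-1(✓)  1010-
size-2^2 implicants → 01-1-  10--1
Unchecked terms (primes): -0100, -1111, 0-110, 001-0, 01-1-, 010-0, 011-1, 1-001, 1-100, 1-111, 10--1, 1010-
Minterm coverage:
  m6 ⊆ 0-110,001-0
  m8 ⊆ 010-0 [E]
  m10 ⊆ 01-1-,010-0
  m11 ⊆ 01-1- [E]
  m13 ⊆ 011-1 [E]
  m14 ⊆ 0-110,01-1-
  m15 ⊆ -1111,01-1-,011-1
  m17 ⊆ 1-001,10--1
  m19 ⊆ 10--1 [E]
  m20 ⊆ -0100,1-100,1010-
  m23 ⊆ 1-111,10--1
  m25 ⊆ 1-001 [E]
  m28 ⊆ 1-100 [E]
  m31 ⊆ -1111,1-111
E = {01-1-, 010-0, 011-1, 1-001, 1-100, 10--1}
Petrick residual → -1111, 0-110
Cover = bcde + a'cde' + a'bd + a'bc'e' + a'bce + ac'd'e + acd'e' + ab'e  |cover|=8

8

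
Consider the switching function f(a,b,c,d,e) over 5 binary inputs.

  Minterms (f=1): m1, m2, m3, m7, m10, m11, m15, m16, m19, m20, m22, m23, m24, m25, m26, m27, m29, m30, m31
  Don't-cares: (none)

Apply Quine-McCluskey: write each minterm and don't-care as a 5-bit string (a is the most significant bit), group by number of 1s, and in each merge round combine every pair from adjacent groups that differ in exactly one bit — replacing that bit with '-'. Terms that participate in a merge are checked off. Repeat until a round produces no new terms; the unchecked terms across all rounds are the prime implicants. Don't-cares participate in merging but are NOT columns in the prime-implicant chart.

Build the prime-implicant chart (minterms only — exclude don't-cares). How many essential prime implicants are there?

size-2^0 implicants → 00001(✓)  00010(✓)  00011(✓)  00111(✓)  01010(✓)  01011(✓)  01111(✓)  10000(✓)  10011(✓)  10100(✓)  10110(✓)  10111(✓)  11000(✓)  11001(✓)  11010(✓)  11011(✓)  11101(✓)  11110(✓)  11111(✓)
size-2^1 implicants → -0011(✓)  -0111(✓)  -1010(✓)  -1011(✓)  -1111(✓)  0-010(✓)  0-011(✓)  0-111(✓)  00-11(✓)  000-1  0001-(✓)  01-11(✓)  0101-(✓)  1-000  1-011(✓)  1-110(✓)  1-111(✓)  10-00  10-11(✓)  101-0  1011-(✓)  11-01(✓)  11-10(✓)  11-11(✓)  110-0(✓)  110-1(✓)  1100-(✓)  1101-(✓)  111-1(✓)  1111-(✓)
size-2^2 implicants → --011(✓)  --111(✓)  -0-11(✓)  -1-11(✓)  -101-  0--11(✓)  0-01-  1--11(✓)  1-11-  11--1  11-1-  110--
size-2^3 implicants → ---11
Unchecked terms (primes): ---11, -101-, 0-01-, 000-1, 1-000, 1-11-, 10-00, 101-0, 11--1, 11-1-, 110--
Minterm coverage:
  m1 ⊆ 000-1 [E]
  m2 ⊆ 0-01- [E]
  m3 ⊆ ---11,0-01-,000-1
  m7 ⊆ ---11 [E]
  m10 ⊆ -101-,0-01-
  m11 ⊆ ---11,-101-,0-01-
  m15 ⊆ ---11 [E]
  m16 ⊆ 1-000,10-00
  m19 ⊆ ---11 [E]
  m20 ⊆ 10-00,101-0
  m22 ⊆ 1-11-,101-0
  m23 ⊆ ---11,1-11-
  m24 ⊆ 1-000,110--
  m25 ⊆ 11--1,110--
  m26 ⊆ -101-,11-1-,110--
  m27 ⊆ ---11,-101-,11--1,11-1-,110--
  m29 ⊆ 11--1 [E]
  m30 ⊆ 1-11-,11-1-
  m31 ⊆ ---11,1-11-,11--1,11-1-
E = {---11, 0-01-, 000-1, 11--1}

4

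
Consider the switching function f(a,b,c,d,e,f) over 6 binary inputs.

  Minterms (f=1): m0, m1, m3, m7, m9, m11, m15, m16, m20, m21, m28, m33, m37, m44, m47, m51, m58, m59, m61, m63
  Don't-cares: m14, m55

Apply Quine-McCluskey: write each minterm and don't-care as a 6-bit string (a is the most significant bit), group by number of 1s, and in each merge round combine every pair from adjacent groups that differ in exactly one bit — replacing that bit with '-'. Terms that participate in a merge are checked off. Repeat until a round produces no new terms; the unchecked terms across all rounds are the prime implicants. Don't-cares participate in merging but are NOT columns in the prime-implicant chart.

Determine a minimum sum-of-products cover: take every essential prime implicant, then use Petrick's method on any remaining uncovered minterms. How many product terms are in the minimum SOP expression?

11

Round 0: 000000✓ 000001✓ 000011✓ 000111✓ 001001✓ 001011✓ 001110✓ 001111✓ 010000✓ 010100✓ 010101✓ 011100✓ 100001✓ 100101✓ 101100 101111✓ 110011✓ 110111✓ 111010✓ 111011✓ 111101✓ 111111✓
Round 1: -00001 -01111 0-0000 00-001✓ 00-011✓ 00-111✓ 000-11✓ 0000-1✓ 00000- 001-11✓ 0010-1✓ 00111- 01-100 010-00 01010- 1-1111 100-01 11-011✓ 11-111✓ 110-11✓ 111-11✓ 11101- 1111-1
Round 2: 00--11 00-0-1 11--11
PIs = {-00001, -01111, 0-0000, 00--11, 00-0-1, 00000-, 00111-, 01-100, 010-00, 01010-, 1-1111, 100-01, 101100, 11--11, 11101-, 1111-1}
Coverage chart:
  m0: 0-0000,00000-
  m1: -00001,00-0-1,00000-
  m3: 00--11,00-0-1
  m7: 00--11 ←essential
  m9: 00-0-1 ←essential
  m11: 00--11,00-0-1
  m15: -01111,00--11,00111-
  m16: 0-0000,010-00
  m20: 01-100,010-00,01010-
  m21: 01010- ←essential
  m28: 01-100 ←essential
  m33: -00001,100-01
  m37: 100-01 ←essential
  m44: 101100 ←essential
  m47: -01111,1-1111
  m51: 11--11 ←essential
  m58: 11101- ←essential
  m59: 11--11,11101-
  m61: 1111-1 ←essential
  m63: 1-1111,11--11,1111-1
Essential: 00--11, 00-0-1, 01-100, 01010-, 100-01, 101100, 11--11, 11101-, 1111-1
Petrick residual → -01111, 0-0000
Min cover (11 terms): b'cdef + a'c'd'e'f' + a'b'ef + a'b'd'f + a'bde'f' + a'bc'de' + ab'c'e'f + ab'cde'f' + abef + abcd'e + abcdf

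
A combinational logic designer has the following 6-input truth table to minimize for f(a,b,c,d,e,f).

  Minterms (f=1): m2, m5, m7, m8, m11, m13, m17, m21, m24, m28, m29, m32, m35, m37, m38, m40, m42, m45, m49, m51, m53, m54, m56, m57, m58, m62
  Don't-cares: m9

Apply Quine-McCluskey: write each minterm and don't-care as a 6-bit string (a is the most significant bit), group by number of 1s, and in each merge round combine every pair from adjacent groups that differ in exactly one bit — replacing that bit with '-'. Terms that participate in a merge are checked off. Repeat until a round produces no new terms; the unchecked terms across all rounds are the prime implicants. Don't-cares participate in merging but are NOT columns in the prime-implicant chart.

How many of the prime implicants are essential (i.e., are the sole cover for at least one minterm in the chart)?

size-2^0 implicants → 000010  000101(✓)  000111(✓)  001000(✓)  001001(✓)  001011(✓)  001101(✓)  010001(✓)  010101(✓)  011000(✓)  011100(✓)  011101(✓)  100000(✓)  100011(✓)  100101(✓)  100110(✓)  101000(✓)  101010(✓)  101101(✓)  110001(✓)  110011(✓)  110101(✓)  110110(✓)  111000(✓)  111001(✓)  111010(✓)  111110(✓)
size-2^1 implicants → -00101(✓)  -01000(✓)  -01101(✓)  -10001(✓)  -10101(✓)  -11000(✓)  0-0101(✓)  0-1000(✓)  0-1101(✓)  00-101(✓)  0001-1  001-01  0010-1  00100-  01-101(✓)  010-01(✓)  011-00  01110-  1-0011  1-0101(✓)  1-0110  1-1000(✓)  1-1010(✓)  10-000  10-101(✓)  1010-0(✓)  11-001  11-110  110-01(✓)  1100-1  111-10  1110-0(✓)  11100-
size-2^2 implicants → --0101  --1000  -0-101  -10-01  0--101  1-10-0
Unchecked terms (primes): --0101, --1000, -0-101, -10-01, 0--101, 000010, 0001-1, 001-01, 0010-1, 00100-, 011-00, 01110-, 1-0011, 1-0110, 1-10-0, 10-000, 11-001, 11-110, 1100-1, 111-10, 11100-
Minterm coverage:
  m2 ⊆ 000010 [E]
  m5 ⊆ --0101,-0-101,0--101,0001-1
  m7 ⊆ 0001-1 [E]
  m8 ⊆ --1000,00100-
  m11 ⊆ 0010-1 [E]
  m13 ⊆ -0-101,0--101,001-01
  m17 ⊆ -10-01 [E]
  m21 ⊆ --0101,-10-01,0--101
  m24 ⊆ --1000,011-00
  m28 ⊆ 011-00,01110-
  m29 ⊆ 0--101,01110-
  m32 ⊆ 10-000 [E]
  m35 ⊆ 1-0011 [E]
  m37 ⊆ --0101,-0-101
  m38 ⊆ 1-0110 [E]
  m40 ⊆ --1000,1-10-0,10-000
  m42 ⊆ 1-10-0 [E]
  m45 ⊆ -0-101 [E]
  m49 ⊆ -10-01,11-001,1100-1
  m51 ⊆ 1-0011,1100-1
  m53 ⊆ --0101,-10-01
  m54 ⊆ 1-0110,11-110
  m56 ⊆ --1000,1-10-0,11100-
  m57 ⊆ 11-001,11100-
  m58 ⊆ 1-10-0,111-10
  m62 ⊆ 11-110,111-10
E = {-0-101, -10-01, 000010, 0001-1, 0010-1, 1-0011, 1-0110, 1-10-0, 10-000}

9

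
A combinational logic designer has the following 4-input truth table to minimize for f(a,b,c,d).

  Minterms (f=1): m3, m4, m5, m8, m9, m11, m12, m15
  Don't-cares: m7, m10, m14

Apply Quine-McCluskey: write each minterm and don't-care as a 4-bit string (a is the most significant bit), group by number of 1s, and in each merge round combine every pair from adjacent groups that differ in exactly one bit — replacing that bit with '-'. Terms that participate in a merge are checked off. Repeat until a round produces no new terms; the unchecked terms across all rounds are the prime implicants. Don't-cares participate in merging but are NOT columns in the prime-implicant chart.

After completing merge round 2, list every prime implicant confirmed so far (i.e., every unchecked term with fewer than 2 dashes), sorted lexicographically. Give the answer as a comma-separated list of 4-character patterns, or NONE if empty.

-100, 01-1, 010-

Round 0: 0011✓ 0100✓ 0101✓ 0111✓ 1000✓ 1001✓ 1010✓ 1011✓ 1100✓ 1110✓ 1111✓
Round 1: -011✓ -100 -111✓ 0-11✓ 01-1 010- 1-00✓ 1-10✓ 1-11✓ 10-0✓ 10-1✓ 100-✓ 101-✓ 11-0✓ 111-✓
Round 2: --11 1--0 1-1- 10--
PIs = {--11, -100, 01-1, 010-, 1--0, 1-1-, 10--}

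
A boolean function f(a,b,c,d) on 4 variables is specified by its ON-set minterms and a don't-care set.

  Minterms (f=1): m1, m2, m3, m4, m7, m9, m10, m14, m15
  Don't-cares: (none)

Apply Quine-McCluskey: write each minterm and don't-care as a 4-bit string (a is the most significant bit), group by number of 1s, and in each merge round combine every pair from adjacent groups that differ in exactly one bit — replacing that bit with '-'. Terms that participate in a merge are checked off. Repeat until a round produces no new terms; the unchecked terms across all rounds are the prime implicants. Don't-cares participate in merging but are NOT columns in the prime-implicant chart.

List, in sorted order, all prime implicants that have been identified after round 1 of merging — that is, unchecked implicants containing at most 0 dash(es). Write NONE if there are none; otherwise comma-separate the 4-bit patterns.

[col 0] 0001*, 0010*, 0011*, 0100, 0111*, 1001*, 1010*, 1110*, 1111*
[col 1] -001, -010, -111, 0-11, 00-1, 001-, 1-10, 111-
Prime implicants: -001, -010, -111, 0-11, 00-1, 001-, 0100, 1-10, 111-

0100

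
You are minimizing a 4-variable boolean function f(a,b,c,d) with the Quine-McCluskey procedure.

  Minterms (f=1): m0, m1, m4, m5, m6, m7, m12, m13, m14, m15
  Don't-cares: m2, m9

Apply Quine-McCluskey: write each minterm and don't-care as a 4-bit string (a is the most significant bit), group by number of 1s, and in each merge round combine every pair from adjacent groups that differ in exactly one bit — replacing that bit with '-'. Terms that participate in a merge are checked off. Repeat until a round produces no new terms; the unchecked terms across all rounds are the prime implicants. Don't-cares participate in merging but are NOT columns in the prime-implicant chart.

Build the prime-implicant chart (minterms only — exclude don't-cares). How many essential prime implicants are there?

1

size-2^0 implicants → 0000(✓)  0001(✓)  0010(✓)  0100(✓)  0101(✓)  0110(✓)  0111(✓)  1001(✓)  1100(✓)  1101(✓)  1110(✓)  1111(✓)
size-2^1 implicants → -001(✓)  -100(✓)  -101(✓)  -110(✓)  -111(✓)  0-00(✓)  0-01(✓)  0-10(✓)  00-0(✓)  000-(✓)  01-0(✓)  01-1(✓)  010-(✓)  011-(✓)  1-01(✓)  11-0(✓)  11-1(✓)  110-(✓)  111-(✓)
size-2^2 implicants → --01  -1-0(✓)  -1-1(✓)  -10-(✓)  -11-(✓)  0--0  0-0-  01--(✓)  11--(✓)
size-2^3 implicants → -1--
Unchecked terms (primes): --01, -1--, 0--0, 0-0-
Minterm coverage:
  m0 ⊆ 0--0,0-0-
  m1 ⊆ --01,0-0-
  m4 ⊆ -1--,0--0,0-0-
  m5 ⊆ --01,-1--,0-0-
  m6 ⊆ -1--,0--0
  m7 ⊆ -1-- [E]
  m12 ⊆ -1-- [E]
  m13 ⊆ --01,-1--
  m14 ⊆ -1-- [E]
  m15 ⊆ -1-- [E]
E = {-1--}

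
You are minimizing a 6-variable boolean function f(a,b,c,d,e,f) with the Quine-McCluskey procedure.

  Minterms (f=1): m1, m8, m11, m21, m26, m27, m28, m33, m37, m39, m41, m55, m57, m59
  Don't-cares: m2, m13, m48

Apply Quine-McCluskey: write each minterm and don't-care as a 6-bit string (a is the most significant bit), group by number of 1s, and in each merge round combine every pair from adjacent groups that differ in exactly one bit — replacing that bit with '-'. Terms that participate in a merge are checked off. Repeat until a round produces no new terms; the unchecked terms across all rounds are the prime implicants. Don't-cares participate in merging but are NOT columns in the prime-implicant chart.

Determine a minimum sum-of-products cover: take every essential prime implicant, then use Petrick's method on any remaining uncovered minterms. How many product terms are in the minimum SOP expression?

[col 0] 000001*, 000010, 001000, 001011*, 001101, 010101, 011010*, 011011*, 011100, 100001*, 100101*, 100111*, 101001*, 110000, 110111*, 111001*, 111011*
[col 1] -00001, -11011, 0-1011, 01101-, 1-0111, 1-1001, 10-001, 100-01, 1001-1, 1110-1
Prime implicants: -00001, -11011, 0-1011, 000010, 001000, 001101, 010101, 01101-, 011100, 1-0111, 1-1001, 10-001, 100-01, 1001-1, 110000, 1110-1
PI chart (minterm → PIs covering it):
  1 | -00001  (sole → essential)
  8 | 001000  (sole → essential)
  11 | 0-1011  (sole → essential)
  21 | 010101  (sole → essential)
  26 | 01101-  (sole → essential)
  27 | -11011,0-1011,01101-
  28 | 011100  (sole → essential)
  33 | -00001,10-001,100-01
  37 | 100-01,1001-1
  39 | 1-0111,1001-1
  41 | 1-1001,10-001
  55 | 1-0111  (sole → essential)
  57 | 1-1001,1110-1
  59 | -11011,1110-1
Essential prime implicants: -00001, 0-1011, 001000, 010101, 01101-, 011100, 1-0111
Petrick residual → -11011, 1-1001, 100-01
Minimum SOP uses 10 PIs: b'c'd'e'f + bcd'ef + a'cd'ef + a'b'cd'e'f' + a'bc'de'f + a'bcd'e + a'bcde'f' + ac'def + acd'e'f + ab'c'e'f

10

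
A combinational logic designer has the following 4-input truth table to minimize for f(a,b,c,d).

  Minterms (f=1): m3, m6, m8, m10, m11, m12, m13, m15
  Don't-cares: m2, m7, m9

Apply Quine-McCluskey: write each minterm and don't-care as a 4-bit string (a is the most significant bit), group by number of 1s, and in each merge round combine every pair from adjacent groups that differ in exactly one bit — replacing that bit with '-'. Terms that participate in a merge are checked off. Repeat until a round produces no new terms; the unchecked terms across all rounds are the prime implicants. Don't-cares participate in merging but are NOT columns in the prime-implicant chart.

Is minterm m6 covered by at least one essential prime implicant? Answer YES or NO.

size-2^0 implicants → 0010(✓)  0011(✓)  0110(✓)  0111(✓)  1000(✓)  1001(✓)  1010(✓)  1011(✓)  1100(✓)  1101(✓)  1111(✓)
size-2^1 implicants → -010(✓)  -011(✓)  -111(✓)  0-10(✓)  0-11(✓)  001-(✓)  011-(✓)  1-00(✓)  1-01(✓)  1-11(✓)  10-0(✓)  10-1(✓)  100-(✓)  101-(✓)  11-1(✓)  110-(✓)
size-2^2 implicants → --11  -01-  0-1-  1--1  1-0-  10--
Unchecked terms (primes): --11, -01-, 0-1-, 1--1, 1-0-, 10--
Minterm coverage:
  m3 ⊆ --11,-01-,0-1-
  m6 ⊆ 0-1- [E]
  m8 ⊆ 1-0-,10--
  m10 ⊆ -01-,10--
  m11 ⊆ --11,-01-,1--1,10--
  m12 ⊆ 1-0- [E]
  m13 ⊆ 1--1,1-0-
  m15 ⊆ --11,1--1
E = {0-1-, 1-0-}

YES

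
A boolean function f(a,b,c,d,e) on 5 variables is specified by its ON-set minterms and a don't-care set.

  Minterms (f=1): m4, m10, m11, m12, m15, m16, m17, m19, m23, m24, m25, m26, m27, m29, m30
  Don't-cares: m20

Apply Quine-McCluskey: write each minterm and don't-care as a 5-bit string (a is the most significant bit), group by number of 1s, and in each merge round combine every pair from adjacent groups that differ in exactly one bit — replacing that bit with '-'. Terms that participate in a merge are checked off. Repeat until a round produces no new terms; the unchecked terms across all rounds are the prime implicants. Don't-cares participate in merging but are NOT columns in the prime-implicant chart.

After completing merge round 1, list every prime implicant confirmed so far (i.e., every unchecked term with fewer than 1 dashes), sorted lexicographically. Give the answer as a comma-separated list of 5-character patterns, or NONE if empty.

NONE

Round 0: 00100✓ 01010✓ 01011✓ 01100✓ 01111✓ 10000✓ 10001✓ 10011✓ 10100✓ 10111✓ 11000✓ 11001✓ 11010✓ 11011✓ 11101✓ 11110✓
Round 1: -0100 -1010✓ -1011✓ 0-100 01-11 0101-✓ 1-000✓ 1-001✓ 1-011✓ 10-00 10-11 100-1✓ 1000-✓ 11-01 11-10 110-0✓ 110-1✓ 1100-✓ 1101-✓
Round 2: -101- 1-0-1 1-00- 110--
PIs = {-0100, -101-, 0-100, 01-11, 1-0-1, 1-00-, 10-00, 10-11, 11-01, 11-10, 110--}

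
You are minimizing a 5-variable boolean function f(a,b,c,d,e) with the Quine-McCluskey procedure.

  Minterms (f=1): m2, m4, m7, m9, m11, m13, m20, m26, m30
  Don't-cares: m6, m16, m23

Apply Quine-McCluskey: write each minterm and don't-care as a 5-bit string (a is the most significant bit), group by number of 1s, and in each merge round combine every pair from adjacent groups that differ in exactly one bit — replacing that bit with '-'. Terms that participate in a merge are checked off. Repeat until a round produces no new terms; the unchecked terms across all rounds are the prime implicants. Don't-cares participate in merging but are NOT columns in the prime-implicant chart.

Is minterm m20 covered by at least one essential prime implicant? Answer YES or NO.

NO

Round 0: 00010✓ 00100✓ 00110✓ 00111✓ 01001✓ 01011✓ 01101✓ 10000✓ 10100✓ 10111✓ 11010✓ 11110✓
Round 1: -0100 -0111 00-10 001-0 0011- 01-01 010-1 10-00 11-10
PIs = {-0100, -0111, 00-10, 001-0, 0011-, 01-01, 010-1, 10-00, 11-10}
Coverage chart:
  m2: 00-10 ←essential
  m4: -0100,001-0
  m7: -0111,0011-
  m9: 01-01,010-1
  m11: 010-1 ←essential
  m13: 01-01 ←essential
  m20: -0100,10-00
  m26: 11-10 ←essential
  m30: 11-10 ←essential
Essential: 00-10, 01-01, 010-1, 11-10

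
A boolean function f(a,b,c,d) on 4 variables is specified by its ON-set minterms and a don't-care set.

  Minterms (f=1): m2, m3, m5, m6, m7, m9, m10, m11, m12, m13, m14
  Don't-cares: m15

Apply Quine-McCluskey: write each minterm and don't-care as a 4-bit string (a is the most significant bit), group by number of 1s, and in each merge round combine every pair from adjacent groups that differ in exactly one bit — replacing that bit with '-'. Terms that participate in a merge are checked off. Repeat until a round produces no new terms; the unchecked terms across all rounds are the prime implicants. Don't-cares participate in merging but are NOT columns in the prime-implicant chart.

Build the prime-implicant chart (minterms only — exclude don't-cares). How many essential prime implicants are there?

size-2^0 implicants → 0010(✓)  0011(✓)  0101(✓)  0110(✓)  0111(✓)  1001(✓)  1010(✓)  1011(✓)  1100(✓)  1101(✓)  1110(✓)  1111(✓)
size-2^1 implicants → -010(✓)  -011(✓)  -101(✓)  -110(✓)  -111(✓)  0-10(✓)  0-11(✓)  001-(✓)  01-1(✓)  011-(✓)  1-01(✓)  1-10(✓)  1-11(✓)  10-1(✓)  101-(✓)  11-0(✓)  11-1(✓)  110-(✓)  111-(✓)
size-2^2 implicants → --10(✓)  --11(✓)  -01-(✓)  -1-1  -11-(✓)  0-1-(✓)  1--1  1-1-(✓)  11--
size-2^3 implicants → --1-
Unchecked terms (primes): --1-, -1-1, 1--1, 11--
Minterm coverage:
  m2 ⊆ --1- [E]
  m3 ⊆ --1- [E]
  m5 ⊆ -1-1 [E]
  m6 ⊆ --1- [E]
  m7 ⊆ --1-,-1-1
  m9 ⊆ 1--1 [E]
  m10 ⊆ --1- [E]
  m11 ⊆ --1-,1--1
  m12 ⊆ 11-- [E]
  m13 ⊆ -1-1,1--1,11--
  m14 ⊆ --1-,11--
E = {--1-, -1-1, 1--1, 11--}

4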